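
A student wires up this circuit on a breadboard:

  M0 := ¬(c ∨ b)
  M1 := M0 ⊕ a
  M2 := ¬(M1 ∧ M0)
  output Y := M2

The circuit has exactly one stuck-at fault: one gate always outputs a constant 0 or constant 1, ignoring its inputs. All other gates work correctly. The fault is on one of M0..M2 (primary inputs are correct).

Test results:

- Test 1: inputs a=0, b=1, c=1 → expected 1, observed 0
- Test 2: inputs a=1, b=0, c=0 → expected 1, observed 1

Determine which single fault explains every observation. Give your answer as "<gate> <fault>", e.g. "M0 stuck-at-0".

M0 stuck-at-1

Fault-free values for test 1 (a=0, b=1, c=1): M0=0, M1=0, M2=1, giving Y=1. Observed 0.
Test 1: faults giving observed 0 are {M0 stuck-at-1, M2 stuck-at-0}.
Test 2 (a=1, b=0, c=0): fault-free M0=1, M1=0, M2=1 → 1; observed 1. Eliminates M2 stuck-at-0.
Only M0 stuck-at-1 is consistent with every test.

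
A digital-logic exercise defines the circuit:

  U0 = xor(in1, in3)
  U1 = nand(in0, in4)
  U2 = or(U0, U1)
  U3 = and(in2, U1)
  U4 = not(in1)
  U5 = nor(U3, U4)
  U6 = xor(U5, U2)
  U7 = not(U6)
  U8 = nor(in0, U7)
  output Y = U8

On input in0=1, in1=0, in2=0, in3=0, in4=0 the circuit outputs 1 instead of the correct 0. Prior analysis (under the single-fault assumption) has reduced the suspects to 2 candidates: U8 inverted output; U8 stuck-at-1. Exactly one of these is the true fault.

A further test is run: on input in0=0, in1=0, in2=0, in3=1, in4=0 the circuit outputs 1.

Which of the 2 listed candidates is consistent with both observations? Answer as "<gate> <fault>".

Evaluate each candidate on input in0=0, in1=0, in2=0, in3=1, in4=0:
  U8 inverted output: U0=1, U1=1, U2=1, U3=0, U4=1, U5=0, U6=1, U7=0, U8=0 [inverted output] → 0 — eliminated
  U8 stuck-at-1: U0=1, U1=1, U2=1, U3=0, U4=1, U5=0, U6=1, U7=0, U8=1 [stuck-at-1] → 1 — matches
Only U8 stuck-at-1 reproduces the observed 1.

U8 stuck-at-1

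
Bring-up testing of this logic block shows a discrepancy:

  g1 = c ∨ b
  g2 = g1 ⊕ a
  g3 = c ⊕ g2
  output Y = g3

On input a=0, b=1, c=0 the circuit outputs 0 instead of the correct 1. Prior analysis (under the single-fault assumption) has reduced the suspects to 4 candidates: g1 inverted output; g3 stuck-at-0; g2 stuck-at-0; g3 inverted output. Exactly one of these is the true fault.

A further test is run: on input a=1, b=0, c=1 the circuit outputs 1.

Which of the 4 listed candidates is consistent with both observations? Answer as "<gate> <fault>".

g2 stuck-at-0

Evaluate each candidate on input a=1, b=0, c=1:
  g1 inverted output: g1=0 [inverted output], g2=1, g3=0 → 0 — eliminated
  g3 stuck-at-0: g1=1, g2=0, g3=0 [stuck-at-0] → 0 — eliminated
  g2 stuck-at-0: g1=1, g2=0 [stuck-at-0], g3=1 → 1 — matches
  g3 inverted output: g1=1, g2=0, g3=0 [inverted output] → 0 — eliminated
Only g2 stuck-at-0 reproduces the observed 1.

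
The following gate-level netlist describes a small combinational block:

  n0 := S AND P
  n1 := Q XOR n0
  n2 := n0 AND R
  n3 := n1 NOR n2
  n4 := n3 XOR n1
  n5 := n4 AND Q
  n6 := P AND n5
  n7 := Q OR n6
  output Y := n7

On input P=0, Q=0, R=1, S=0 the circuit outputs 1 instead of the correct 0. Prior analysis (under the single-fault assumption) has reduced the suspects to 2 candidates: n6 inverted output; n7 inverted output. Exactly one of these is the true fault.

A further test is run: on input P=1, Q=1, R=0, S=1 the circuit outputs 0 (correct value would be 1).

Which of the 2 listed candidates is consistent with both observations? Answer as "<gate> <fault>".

Evaluate each candidate on input P=1, Q=1, R=0, S=1:
  n6 inverted output: n0=1, n1=0, n2=0, n3=1, n4=1, n5=1, n6=0 [inverted output], n7=1 → 1 — eliminated
  n7 inverted output: n0=1, n1=0, n2=0, n3=1, n4=1, n5=1, n6=1, n7=0 [inverted output] → 0 — matches
Only n7 inverted output reproduces the observed 0.

n7 inverted output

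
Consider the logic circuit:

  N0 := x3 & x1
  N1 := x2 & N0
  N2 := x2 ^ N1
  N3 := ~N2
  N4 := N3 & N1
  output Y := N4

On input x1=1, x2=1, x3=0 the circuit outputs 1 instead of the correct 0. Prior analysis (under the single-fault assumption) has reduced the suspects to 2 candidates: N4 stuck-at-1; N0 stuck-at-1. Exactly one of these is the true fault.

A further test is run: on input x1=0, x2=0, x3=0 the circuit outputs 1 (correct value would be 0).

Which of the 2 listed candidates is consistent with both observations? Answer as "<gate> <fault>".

Evaluate each candidate on input x1=0, x2=0, x3=0:
  N4 stuck-at-1: N0=0, N1=0, N2=0, N3=1, N4=1 [stuck-at-1] → 1 — matches
  N0 stuck-at-1: N0=1 [stuck-at-1], N1=0, N2=0, N3=1, N4=0 → 0 — eliminated
Only N4 stuck-at-1 reproduces the observed 1.

N4 stuck-at-1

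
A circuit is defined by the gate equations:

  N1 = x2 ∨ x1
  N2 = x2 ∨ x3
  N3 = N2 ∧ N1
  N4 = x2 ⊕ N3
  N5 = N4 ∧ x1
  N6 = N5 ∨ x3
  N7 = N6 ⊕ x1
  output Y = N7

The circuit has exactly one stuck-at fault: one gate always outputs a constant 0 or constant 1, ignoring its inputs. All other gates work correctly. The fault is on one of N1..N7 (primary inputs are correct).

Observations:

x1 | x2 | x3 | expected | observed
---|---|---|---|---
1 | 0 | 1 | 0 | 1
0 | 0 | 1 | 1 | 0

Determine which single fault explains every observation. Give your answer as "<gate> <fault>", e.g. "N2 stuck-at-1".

N6 stuck-at-0

Fault-free values for test 1 (x1=1, x2=0, x3=1): N1=1, N2=1, N3=1, N4=1, N5=1, N6=1, N7=0, giving Y=0. Observed 1.
Test 1: faults giving observed 1 are {N6 stuck-at-0, N7 stuck-at-1}.
Test 2 (x1=0, x2=0, x3=1): fault-free N1=0, N2=1, N3=0, N4=0, N5=0, N6=1, N7=1 → 1; observed 0. Eliminates N7 stuck-at-1.
Only N6 stuck-at-0 is consistent with every test.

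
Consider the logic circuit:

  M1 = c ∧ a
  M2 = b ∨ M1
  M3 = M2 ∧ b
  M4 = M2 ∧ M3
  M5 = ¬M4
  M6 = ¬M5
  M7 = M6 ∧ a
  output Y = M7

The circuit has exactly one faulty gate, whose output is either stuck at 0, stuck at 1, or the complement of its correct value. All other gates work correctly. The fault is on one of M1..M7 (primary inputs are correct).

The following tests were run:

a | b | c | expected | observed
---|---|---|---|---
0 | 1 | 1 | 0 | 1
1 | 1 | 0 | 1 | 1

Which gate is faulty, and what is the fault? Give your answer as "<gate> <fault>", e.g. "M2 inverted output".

Fault-free values for test 1 (a=0, b=1, c=1): M1=0, M2=1, M3=1, M4=1, M5=0, M6=1, M7=0, giving Y=0. Observed 1.
Test 1: faults giving observed 1 are {M7 stuck-at-1, M7 inverted output}.
Test 2 (a=1, b=1, c=0): fault-free M1=0, M2=1, M3=1, M4=1, M5=0, M6=1, M7=1 → 1; observed 1. Eliminates M7 inverted output.
Only M7 stuck-at-1 is consistent with every test.

M7 stuck-at-1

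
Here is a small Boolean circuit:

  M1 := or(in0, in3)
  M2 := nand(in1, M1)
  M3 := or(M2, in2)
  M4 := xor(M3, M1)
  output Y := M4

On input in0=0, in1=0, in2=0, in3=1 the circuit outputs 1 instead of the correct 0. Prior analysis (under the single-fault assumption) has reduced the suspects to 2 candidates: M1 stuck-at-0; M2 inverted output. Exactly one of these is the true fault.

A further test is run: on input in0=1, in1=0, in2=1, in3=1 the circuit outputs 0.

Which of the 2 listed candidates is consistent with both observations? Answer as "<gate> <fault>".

M2 inverted output

Evaluate each candidate on input in0=1, in1=0, in2=1, in3=1:
  M1 stuck-at-0: M1=0 [stuck-at-0], M2=1, M3=1, M4=1 → 1 — eliminated
  M2 inverted output: M1=1, M2=0 [inverted output], M3=1, M4=0 → 0 — matches
Only M2 inverted output reproduces the observed 0.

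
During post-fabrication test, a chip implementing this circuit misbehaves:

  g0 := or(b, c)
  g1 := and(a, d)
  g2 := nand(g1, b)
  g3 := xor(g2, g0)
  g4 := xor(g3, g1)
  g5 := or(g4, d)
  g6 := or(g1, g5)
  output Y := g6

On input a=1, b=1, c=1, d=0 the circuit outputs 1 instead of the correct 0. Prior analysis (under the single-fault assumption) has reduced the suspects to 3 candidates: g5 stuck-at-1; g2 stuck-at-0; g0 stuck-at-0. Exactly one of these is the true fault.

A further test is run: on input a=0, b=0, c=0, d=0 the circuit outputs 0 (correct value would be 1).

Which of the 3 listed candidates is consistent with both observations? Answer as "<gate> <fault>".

Evaluate each candidate on input a=0, b=0, c=0, d=0:
  g5 stuck-at-1: g0=0, g1=0, g2=1, g3=1, g4=1, g5=1 [stuck-at-1], g6=1 → 1 — eliminated
  g2 stuck-at-0: g0=0, g1=0, g2=0 [stuck-at-0], g3=0, g4=0, g5=0, g6=0 → 0 — matches
  g0 stuck-at-0: g0=0 [stuck-at-0], g1=0, g2=1, g3=1, g4=1, g5=1, g6=1 → 1 — eliminated
Only g2 stuck-at-0 reproduces the observed 0.

g2 stuck-at-0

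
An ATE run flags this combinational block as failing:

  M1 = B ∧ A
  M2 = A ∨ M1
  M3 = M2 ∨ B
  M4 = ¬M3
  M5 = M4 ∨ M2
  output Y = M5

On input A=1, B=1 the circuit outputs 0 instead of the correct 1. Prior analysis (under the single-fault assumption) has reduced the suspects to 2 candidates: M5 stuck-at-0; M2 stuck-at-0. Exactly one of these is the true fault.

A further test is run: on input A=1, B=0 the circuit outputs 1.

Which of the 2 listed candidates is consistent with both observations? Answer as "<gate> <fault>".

M2 stuck-at-0

Evaluate each candidate on input A=1, B=0:
  M5 stuck-at-0: M1=0, M2=1, M3=1, M4=0, M5=0 [stuck-at-0] → 0 — eliminated
  M2 stuck-at-0: M1=0, M2=0 [stuck-at-0], M3=0, M4=1, M5=1 → 1 — matches
Only M2 stuck-at-0 reproduces the observed 1.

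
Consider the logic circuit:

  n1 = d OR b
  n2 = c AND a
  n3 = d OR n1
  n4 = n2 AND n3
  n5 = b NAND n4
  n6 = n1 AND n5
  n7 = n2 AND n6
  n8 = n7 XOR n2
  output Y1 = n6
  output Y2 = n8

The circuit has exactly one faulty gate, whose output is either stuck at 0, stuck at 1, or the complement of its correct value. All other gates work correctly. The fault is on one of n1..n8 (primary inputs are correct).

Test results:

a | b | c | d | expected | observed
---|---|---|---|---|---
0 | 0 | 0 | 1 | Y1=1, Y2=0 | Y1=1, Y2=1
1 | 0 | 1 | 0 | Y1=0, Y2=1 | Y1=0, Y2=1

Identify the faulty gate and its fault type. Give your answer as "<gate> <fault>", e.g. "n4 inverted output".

n8 stuck-at-1

Fault-free values for test 1 (a=0, b=0, c=0, d=1): n1=1, n2=0, n3=1, n4=0, n5=1, n6=1, n7=0, n8=0, giving Y1=1, Y2=0. Observed Y1=1, Y2=1.
Test 1: faults giving observed Y1=1, Y2=1 are {n7 stuck-at-1, n7 inverted output, n8 stuck-at-1, n8 inverted output}.
Test 2 (a=1, b=0, c=1, d=0): fault-free n1=0, n2=1, n3=0, n4=0, n5=1, n6=0, n7=0, n8=1 → Y1=0, Y2=1; observed Y1=0, Y2=1. Eliminates n7 stuck-at-1, n7 inverted output, n8 inverted output.
Only n8 stuck-at-1 is consistent with every test.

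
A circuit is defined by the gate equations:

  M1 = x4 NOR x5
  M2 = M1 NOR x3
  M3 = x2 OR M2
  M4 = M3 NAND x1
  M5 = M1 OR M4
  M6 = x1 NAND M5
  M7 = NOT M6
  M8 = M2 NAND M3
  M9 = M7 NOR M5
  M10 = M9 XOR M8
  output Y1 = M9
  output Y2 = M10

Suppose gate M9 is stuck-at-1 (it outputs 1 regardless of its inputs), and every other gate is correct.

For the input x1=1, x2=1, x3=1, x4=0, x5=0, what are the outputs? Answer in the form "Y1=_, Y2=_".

Y1=1, Y2=0

Propagate with M9 forced: M1=1, M2=0, M3=1, M4=0, M5=1, M6=0, M7=1, M8=1, M9=1 [stuck-at-1], M10=0.
So the outputs are Y1=1, Y2=0. (Without the fault they would be Y1=0, Y2=1.)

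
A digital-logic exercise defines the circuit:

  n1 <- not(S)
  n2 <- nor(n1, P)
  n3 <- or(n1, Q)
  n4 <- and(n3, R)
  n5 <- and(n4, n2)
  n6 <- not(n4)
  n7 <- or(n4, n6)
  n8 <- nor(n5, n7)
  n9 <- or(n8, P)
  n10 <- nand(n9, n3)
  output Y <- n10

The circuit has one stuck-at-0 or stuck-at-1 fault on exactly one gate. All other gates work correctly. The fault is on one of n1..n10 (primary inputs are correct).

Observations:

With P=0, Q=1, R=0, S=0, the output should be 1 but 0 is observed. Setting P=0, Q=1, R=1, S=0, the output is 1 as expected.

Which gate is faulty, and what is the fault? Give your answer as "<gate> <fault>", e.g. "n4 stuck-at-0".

n6 stuck-at-0

Fault-free values for test 1 (P=0, Q=1, R=0, S=0): n1=1, n2=0, n3=1, n4=0, n5=0, n6=1, n7=1, n8=0, n9=0, n10=1, giving Y=1. Observed 0.
Test 1: faults giving observed 0 are {n6 stuck-at-0, n7 stuck-at-0, n8 stuck-at-1, n9 stuck-at-1, n10 stuck-at-0}.
Test 2 (P=0, Q=1, R=1, S=0): fault-free n1=1, n2=0, n3=1, n4=1, n5=0, n6=0, n7=1, n8=0, n9=0, n10=1 → 1; observed 1. Eliminates n7 stuck-at-0, n8 stuck-at-1, n9 stuck-at-1, n10 stuck-at-0.
Only n6 stuck-at-0 is consistent with every test.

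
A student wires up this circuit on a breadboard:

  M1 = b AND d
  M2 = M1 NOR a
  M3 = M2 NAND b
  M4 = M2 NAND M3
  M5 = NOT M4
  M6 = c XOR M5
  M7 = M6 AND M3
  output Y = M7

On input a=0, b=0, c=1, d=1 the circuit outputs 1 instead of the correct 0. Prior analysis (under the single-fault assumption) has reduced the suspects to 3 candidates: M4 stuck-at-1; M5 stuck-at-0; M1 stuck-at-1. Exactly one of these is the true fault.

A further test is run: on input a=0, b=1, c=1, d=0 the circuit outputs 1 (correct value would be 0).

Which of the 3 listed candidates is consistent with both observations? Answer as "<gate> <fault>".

M1 stuck-at-1

Evaluate each candidate on input a=0, b=1, c=1, d=0:
  M4 stuck-at-1: M1=0, M2=1, M3=0, M4=1 [stuck-at-1], M5=0, M6=1, M7=0 → 0 — eliminated
  M5 stuck-at-0: M1=0, M2=1, M3=0, M4=1, M5=0 [stuck-at-0], M6=1, M7=0 → 0 — eliminated
  M1 stuck-at-1: M1=1 [stuck-at-1], M2=0, M3=1, M4=1, M5=0, M6=1, M7=1 → 1 — matches
Only M1 stuck-at-1 reproduces the observed 1.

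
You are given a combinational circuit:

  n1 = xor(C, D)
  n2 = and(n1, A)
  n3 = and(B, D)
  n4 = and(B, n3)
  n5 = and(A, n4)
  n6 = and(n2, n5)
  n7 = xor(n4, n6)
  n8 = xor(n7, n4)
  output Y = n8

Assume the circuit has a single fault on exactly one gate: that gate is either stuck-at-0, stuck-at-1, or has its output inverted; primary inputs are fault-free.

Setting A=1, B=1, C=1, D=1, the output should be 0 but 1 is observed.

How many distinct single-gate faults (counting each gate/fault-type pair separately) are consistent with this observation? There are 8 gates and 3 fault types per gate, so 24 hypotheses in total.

Fault-free: n1=0, n2=0, n3=1, n4=1, n5=1, n6=0, n7=1, n8=0 → 0. Observed 1.
  n1: stuck-at-1, inverted output ✓; others ✗
  n2: stuck-at-1, inverted output ✓; others ✗
  n3: none of the 3 fault types match ✗
  n4: none of the 3 fault types match ✗
  n5: none of the 3 fault types match ✗
  n6: stuck-at-1, inverted output ✓; others ✗
  n7: stuck-at-0, inverted output ✓; others ✗
  n8: stuck-at-1, inverted output ✓; others ✗
Consistent faults: {n1 stuck-at-1, n1 inverted output, n2 stuck-at-1, n2 inverted output, n6 stuck-at-1, n6 inverted output, n7 stuck-at-0, n7 inverted output, n8 stuck-at-1, n8 inverted output} — 10 in all.

10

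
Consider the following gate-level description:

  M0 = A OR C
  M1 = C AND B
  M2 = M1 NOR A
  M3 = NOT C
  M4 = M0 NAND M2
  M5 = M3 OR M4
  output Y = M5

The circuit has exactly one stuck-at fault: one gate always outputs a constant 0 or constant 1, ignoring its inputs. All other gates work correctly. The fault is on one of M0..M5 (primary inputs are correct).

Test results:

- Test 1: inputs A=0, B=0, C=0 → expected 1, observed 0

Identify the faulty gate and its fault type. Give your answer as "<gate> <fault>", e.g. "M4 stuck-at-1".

M5 stuck-at-0

Fault-free values for test 1 (A=0, B=0, C=0): M0=0, M1=0, M2=1, M3=1, M4=1, M5=1, giving Y=1. Observed 0.
Test 1: faults giving observed 0 are {M5 stuck-at-0}.
Only M5 stuck-at-0 is consistent with every test.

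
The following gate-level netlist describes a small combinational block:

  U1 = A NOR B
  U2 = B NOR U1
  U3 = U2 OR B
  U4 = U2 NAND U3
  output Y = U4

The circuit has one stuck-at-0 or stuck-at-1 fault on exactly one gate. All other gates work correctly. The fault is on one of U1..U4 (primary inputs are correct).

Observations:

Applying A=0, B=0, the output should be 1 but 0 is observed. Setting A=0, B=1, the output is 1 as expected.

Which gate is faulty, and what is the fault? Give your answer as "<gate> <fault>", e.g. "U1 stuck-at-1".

Fault-free values for test 1 (A=0, B=0): U1=1, U2=0, U3=0, U4=1, giving Y=1. Observed 0.
Test 1: faults giving observed 0 are {U1 stuck-at-0, U2 stuck-at-1, U4 stuck-at-0}.
Test 2 (A=0, B=1): fault-free U1=0, U2=0, U3=1, U4=1 → 1; observed 1. Eliminates U2 stuck-at-1, U4 stuck-at-0.
Only U1 stuck-at-0 is consistent with every test.

U1 stuck-at-0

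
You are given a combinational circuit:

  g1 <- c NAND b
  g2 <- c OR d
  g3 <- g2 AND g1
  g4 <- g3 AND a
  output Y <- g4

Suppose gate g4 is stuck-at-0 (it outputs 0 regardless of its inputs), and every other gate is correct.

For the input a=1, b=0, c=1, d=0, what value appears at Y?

0

Propagate with g4 forced: g1=1, g2=1, g3=1, g4=0 [stuck-at-0].
So Y = 0. (Without the fault it would be 1.)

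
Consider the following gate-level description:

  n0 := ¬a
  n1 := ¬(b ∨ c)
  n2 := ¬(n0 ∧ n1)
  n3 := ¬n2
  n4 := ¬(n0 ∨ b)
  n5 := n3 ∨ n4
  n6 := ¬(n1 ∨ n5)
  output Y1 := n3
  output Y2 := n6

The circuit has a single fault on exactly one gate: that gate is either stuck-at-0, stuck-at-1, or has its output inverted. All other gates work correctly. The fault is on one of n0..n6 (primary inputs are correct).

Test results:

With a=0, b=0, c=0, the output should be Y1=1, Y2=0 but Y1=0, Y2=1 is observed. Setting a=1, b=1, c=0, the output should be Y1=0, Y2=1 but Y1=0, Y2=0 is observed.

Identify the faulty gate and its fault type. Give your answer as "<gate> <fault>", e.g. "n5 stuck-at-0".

Fault-free values for test 1 (a=0, b=0, c=0): n0=1, n1=1, n2=0, n3=1, n4=0, n5=1, n6=0, giving Y1=1, Y2=0. Observed Y1=0, Y2=1.
Test 1: faults giving observed Y1=0, Y2=1 are {n1 stuck-at-0, n1 inverted output}.
Test 2 (a=1, b=1, c=0): fault-free n0=0, n1=0, n2=1, n3=0, n4=0, n5=0, n6=1 → Y1=0, Y2=1; observed Y1=0, Y2=0. Eliminates n1 stuck-at-0.
Only n1 inverted output is consistent with every test.

n1 inverted output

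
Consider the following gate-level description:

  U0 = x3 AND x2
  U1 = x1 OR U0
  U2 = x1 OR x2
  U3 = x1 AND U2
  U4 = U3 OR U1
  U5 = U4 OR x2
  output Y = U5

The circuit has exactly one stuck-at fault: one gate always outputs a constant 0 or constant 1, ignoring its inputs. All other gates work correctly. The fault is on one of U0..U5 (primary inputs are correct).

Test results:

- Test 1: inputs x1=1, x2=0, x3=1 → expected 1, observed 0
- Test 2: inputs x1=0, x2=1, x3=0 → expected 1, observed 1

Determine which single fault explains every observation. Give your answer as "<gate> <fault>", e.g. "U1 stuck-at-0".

U4 stuck-at-0

Fault-free values for test 1 (x1=1, x2=0, x3=1): U0=0, U1=1, U2=1, U3=1, U4=1, U5=1, giving Y=1. Observed 0.
Test 1: faults giving observed 0 are {U4 stuck-at-0, U5 stuck-at-0}.
Test 2 (x1=0, x2=1, x3=0): fault-free U0=0, U1=0, U2=1, U3=0, U4=0, U5=1 → 1; observed 1. Eliminates U5 stuck-at-0.
Only U4 stuck-at-0 is consistent with every test.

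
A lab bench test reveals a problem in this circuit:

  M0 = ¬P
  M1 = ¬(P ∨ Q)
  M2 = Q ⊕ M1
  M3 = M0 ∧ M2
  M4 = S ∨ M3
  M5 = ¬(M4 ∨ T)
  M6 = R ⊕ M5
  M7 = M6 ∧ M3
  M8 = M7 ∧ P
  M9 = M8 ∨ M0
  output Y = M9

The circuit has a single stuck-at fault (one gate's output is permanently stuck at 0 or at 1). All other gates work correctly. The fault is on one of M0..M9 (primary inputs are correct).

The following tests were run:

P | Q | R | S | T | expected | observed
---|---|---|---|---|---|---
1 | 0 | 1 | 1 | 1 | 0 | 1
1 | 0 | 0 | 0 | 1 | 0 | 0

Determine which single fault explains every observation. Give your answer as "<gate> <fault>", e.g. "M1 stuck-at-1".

Fault-free values for test 1 (P=1, Q=0, R=1, S=1, T=1): M0=0, M1=0, M2=0, M3=0, M4=1, M5=0, M6=1, M7=0, M8=0, M9=0, giving Y=0. Observed 1.
Test 1: faults giving observed 1 are {M0 stuck-at-1, M3 stuck-at-1, M7 stuck-at-1, M8 stuck-at-1, M9 stuck-at-1}.
Test 2 (P=1, Q=0, R=0, S=0, T=1): fault-free M0=0, M1=0, M2=0, M3=0, M4=0, M5=0, M6=0, M7=0, M8=0, M9=0 → 0; observed 0. Eliminates M0 stuck-at-1, M7 stuck-at-1, M8 stuck-at-1, M9 stuck-at-1.
Only M3 stuck-at-1 is consistent with every test.

M3 stuck-at-1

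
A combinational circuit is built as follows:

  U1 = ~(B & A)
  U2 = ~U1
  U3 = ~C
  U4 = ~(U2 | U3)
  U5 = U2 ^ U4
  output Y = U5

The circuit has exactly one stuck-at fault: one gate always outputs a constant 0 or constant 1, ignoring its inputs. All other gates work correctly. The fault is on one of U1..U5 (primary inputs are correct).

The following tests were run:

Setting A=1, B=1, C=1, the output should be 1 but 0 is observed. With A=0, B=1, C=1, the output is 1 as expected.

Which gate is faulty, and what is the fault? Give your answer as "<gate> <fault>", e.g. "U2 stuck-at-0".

U4 stuck-at-1

Fault-free values for test 1 (A=1, B=1, C=1): U1=0, U2=1, U3=0, U4=0, U5=1, giving Y=1. Observed 0.
Test 1: faults giving observed 0 are {U4 stuck-at-1, U5 stuck-at-0}.
Test 2 (A=0, B=1, C=1): fault-free U1=1, U2=0, U3=0, U4=1, U5=1 → 1; observed 1. Eliminates U5 stuck-at-0.
Only U4 stuck-at-1 is consistent with every test.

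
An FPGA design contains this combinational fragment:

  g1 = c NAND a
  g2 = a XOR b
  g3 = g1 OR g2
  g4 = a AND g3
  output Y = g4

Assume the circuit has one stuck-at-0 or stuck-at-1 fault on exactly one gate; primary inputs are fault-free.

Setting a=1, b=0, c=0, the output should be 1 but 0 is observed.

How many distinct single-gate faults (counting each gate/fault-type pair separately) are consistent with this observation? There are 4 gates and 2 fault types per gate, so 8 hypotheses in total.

2

Fault-free: g1=1, g2=1, g3=1, g4=1 → 1. Observed 0.
  g1 stuck-at-0: output 1 ✗
  g1 stuck-at-1: output 1 ✗
  g2 stuck-at-0: output 1 ✗
  g2 stuck-at-1: output 1 ✗
  g3 stuck-at-0: output 0 ✓
  g3 stuck-at-1: output 1 ✗
  g4 stuck-at-0: output 0 ✓
  g4 stuck-at-1: output 1 ✗
Consistent faults: {g3 stuck-at-0, g4 stuck-at-0} — 2 in all.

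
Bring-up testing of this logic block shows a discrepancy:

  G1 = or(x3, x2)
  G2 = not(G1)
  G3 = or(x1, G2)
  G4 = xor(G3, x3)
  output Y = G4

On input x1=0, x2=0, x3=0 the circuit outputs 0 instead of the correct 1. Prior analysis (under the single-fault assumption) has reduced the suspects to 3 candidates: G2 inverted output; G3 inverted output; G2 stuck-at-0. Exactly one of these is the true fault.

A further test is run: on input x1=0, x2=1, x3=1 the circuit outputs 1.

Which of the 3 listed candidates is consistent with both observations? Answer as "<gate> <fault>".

G2 stuck-at-0

Evaluate each candidate on input x1=0, x2=1, x3=1:
  G2 inverted output: G1=1, G2=1 [inverted output], G3=1, G4=0 → 0 — eliminated
  G3 inverted output: G1=1, G2=0, G3=1 [inverted output], G4=0 → 0 — eliminated
  G2 stuck-at-0: G1=1, G2=0 [stuck-at-0], G3=0, G4=1 → 1 — matches
Only G2 stuck-at-0 reproduces the observed 1.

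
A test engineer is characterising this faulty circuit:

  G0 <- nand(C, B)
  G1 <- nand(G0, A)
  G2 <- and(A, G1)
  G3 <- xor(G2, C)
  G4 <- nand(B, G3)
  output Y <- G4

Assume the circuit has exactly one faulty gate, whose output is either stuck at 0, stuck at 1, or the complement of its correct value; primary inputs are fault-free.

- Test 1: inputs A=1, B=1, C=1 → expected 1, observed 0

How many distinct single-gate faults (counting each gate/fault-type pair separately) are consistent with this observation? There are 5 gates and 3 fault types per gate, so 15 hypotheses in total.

10

Fault-free: G0=0, G1=1, G2=1, G3=0, G4=1 → 1. Observed 0.
  G0: stuck-at-1, inverted output ✓; others ✗
  G1: stuck-at-0, inverted output ✓; others ✗
  G2: stuck-at-0, inverted output ✓; others ✗
  G3: stuck-at-1, inverted output ✓; others ✗
  G4: stuck-at-0, inverted output ✓; others ✗
Consistent faults: {G0 stuck-at-1, G0 inverted output, G1 stuck-at-0, G1 inverted output, G2 stuck-at-0, G2 inverted output, G3 stuck-at-1, G3 inverted output, G4 stuck-at-0, G4 inverted output} — 10 in all.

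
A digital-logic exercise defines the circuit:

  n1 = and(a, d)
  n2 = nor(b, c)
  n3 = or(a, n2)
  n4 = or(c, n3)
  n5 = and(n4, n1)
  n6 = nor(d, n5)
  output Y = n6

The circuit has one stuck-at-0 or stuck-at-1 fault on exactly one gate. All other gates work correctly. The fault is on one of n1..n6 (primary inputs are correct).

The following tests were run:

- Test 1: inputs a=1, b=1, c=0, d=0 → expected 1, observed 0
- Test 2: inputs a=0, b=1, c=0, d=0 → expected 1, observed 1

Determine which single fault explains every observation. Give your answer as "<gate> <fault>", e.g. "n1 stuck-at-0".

Fault-free values for test 1 (a=1, b=1, c=0, d=0): n1=0, n2=0, n3=1, n4=1, n5=0, n6=1, giving Y=1. Observed 0.
Test 1: faults giving observed 0 are {n1 stuck-at-1, n5 stuck-at-1, n6 stuck-at-0}.
Test 2 (a=0, b=1, c=0, d=0): fault-free n1=0, n2=0, n3=0, n4=0, n5=0, n6=1 → 1; observed 1. Eliminates n5 stuck-at-1, n6 stuck-at-0.
Only n1 stuck-at-1 is consistent with every test.

n1 stuck-at-1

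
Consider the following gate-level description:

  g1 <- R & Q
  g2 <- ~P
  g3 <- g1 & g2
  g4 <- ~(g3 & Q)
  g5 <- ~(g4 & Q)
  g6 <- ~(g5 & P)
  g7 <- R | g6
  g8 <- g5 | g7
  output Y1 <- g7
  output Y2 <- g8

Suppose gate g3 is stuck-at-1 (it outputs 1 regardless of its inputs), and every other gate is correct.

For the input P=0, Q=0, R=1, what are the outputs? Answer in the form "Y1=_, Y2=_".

Propagate with g3 forced: g1=0, g2=1, g3=1 [stuck-at-1], g4=1, g5=1, g6=1, g7=1, g8=1.
So the outputs are Y1=1, Y2=1. (Same as the fault-free value — the fault is masked on this input.)

Y1=1, Y2=1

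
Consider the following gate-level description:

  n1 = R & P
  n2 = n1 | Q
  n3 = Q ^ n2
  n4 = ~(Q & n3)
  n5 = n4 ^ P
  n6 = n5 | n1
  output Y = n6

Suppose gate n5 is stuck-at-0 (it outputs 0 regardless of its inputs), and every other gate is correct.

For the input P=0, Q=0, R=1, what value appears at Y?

Propagate with n5 forced: n1=0, n2=0, n3=0, n4=1, n5=0 [stuck-at-0], n6=0.
So Y = 0. (Without the fault it would be 1.)

0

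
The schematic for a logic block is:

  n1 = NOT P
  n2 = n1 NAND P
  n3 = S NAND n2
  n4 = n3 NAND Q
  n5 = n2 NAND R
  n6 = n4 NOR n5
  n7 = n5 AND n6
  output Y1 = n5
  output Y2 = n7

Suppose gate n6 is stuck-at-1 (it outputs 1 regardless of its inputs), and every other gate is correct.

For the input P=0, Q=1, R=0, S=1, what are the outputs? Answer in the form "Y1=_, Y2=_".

Y1=1, Y2=1

Propagate with n6 forced: n1=1, n2=1, n3=0, n4=1, n5=1, n6=1 [stuck-at-1], n7=1.
So the outputs are Y1=1, Y2=1. (Without the fault they would be Y1=1, Y2=0.)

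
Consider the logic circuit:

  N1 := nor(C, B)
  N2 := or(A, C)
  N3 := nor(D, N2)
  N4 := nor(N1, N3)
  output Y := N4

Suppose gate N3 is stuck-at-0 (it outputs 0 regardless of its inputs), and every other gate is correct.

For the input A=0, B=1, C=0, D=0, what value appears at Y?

Propagate with N3 forced: N1=0, N2=0, N3=0 [stuck-at-0], N4=1.
So Y = 1. (Without the fault it would be 0.)

1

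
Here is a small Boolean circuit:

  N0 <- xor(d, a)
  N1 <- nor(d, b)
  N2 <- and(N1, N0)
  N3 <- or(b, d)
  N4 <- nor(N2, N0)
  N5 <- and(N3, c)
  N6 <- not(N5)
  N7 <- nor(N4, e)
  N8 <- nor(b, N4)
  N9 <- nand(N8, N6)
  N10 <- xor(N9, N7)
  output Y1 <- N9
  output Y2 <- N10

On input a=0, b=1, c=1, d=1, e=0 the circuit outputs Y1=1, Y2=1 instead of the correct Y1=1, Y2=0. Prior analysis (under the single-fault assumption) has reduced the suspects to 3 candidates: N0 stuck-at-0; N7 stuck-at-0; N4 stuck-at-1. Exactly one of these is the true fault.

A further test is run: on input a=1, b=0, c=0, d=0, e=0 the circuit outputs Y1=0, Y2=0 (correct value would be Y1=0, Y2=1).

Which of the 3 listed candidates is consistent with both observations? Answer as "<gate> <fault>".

Evaluate each candidate on input a=1, b=0, c=0, d=0, e=0:
  N0 stuck-at-0: N0=0 [stuck-at-0], N1=1, N2=0, N3=0, N4=1, N5=0, N6=1, N7=0, N8=0, N9=1, N10=1 → Y1=1, Y2=1 — eliminated
  N7 stuck-at-0: N0=1, N1=1, N2=1, N3=0, N4=0, N5=0, N6=1, N7=0 [stuck-at-0], N8=1, N9=0, N10=0 → Y1=0, Y2=0 — matches
  N4 stuck-at-1: N0=1, N1=1, N2=1, N3=0, N4=1 [stuck-at-1], N5=0, N6=1, N7=0, N8=0, N9=1, N10=1 → Y1=1, Y2=1 — eliminated
Only N7 stuck-at-0 reproduces the observed Y1=0, Y2=0.

N7 stuck-at-0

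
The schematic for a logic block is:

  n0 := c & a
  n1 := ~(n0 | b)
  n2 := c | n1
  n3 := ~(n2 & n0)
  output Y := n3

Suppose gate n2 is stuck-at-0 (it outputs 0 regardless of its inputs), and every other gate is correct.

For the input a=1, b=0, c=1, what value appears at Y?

Propagate with n2 forced: n0=1, n1=0, n2=0 [stuck-at-0], n3=1.
So Y = 1. (Without the fault it would be 0.)

1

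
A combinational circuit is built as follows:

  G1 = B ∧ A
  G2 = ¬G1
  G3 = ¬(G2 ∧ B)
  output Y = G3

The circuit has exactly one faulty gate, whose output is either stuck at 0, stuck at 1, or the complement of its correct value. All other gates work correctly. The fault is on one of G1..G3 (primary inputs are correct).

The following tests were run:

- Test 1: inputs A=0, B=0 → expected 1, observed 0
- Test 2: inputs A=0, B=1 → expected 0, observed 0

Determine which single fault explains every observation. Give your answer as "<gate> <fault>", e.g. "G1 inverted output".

G3 stuck-at-0

Fault-free values for test 1 (A=0, B=0): G1=0, G2=1, G3=1, giving Y=1. Observed 0.
Test 1: faults giving observed 0 are {G3 stuck-at-0, G3 inverted output}.
Test 2 (A=0, B=1): fault-free G1=0, G2=1, G3=0 → 0; observed 0. Eliminates G3 inverted output.
Only G3 stuck-at-0 is consistent with every test.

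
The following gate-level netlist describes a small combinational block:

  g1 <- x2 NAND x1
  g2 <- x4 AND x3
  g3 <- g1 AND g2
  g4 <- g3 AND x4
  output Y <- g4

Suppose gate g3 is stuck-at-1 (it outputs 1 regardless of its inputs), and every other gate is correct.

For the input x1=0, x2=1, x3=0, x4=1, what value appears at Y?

1

Propagate with g3 forced: g1=1, g2=0, g3=1 [stuck-at-1], g4=1.
So Y = 1. (Without the fault it would be 0.)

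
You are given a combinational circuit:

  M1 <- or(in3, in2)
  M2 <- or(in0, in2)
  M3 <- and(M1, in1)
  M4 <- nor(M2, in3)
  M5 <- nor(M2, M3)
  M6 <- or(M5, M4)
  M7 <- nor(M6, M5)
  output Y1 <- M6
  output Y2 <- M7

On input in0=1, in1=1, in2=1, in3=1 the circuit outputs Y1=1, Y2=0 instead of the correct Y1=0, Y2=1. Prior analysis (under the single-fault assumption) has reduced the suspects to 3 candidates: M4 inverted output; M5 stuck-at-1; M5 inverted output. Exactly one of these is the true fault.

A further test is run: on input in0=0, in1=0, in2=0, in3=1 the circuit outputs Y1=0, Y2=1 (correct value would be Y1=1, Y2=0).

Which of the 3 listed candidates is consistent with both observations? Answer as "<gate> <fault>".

Evaluate each candidate on input in0=0, in1=0, in2=0, in3=1:
  M4 inverted output: M1=1, M2=0, M3=0, M4=1 [inverted output], M5=1, M6=1, M7=0 → Y1=1, Y2=0 — eliminated
  M5 stuck-at-1: M1=1, M2=0, M3=0, M4=0, M5=1 [stuck-at-1], M6=1, M7=0 → Y1=1, Y2=0 — eliminated
  M5 inverted output: M1=1, M2=0, M3=0, M4=0, M5=0 [inverted output], M6=0, M7=1 → Y1=0, Y2=1 — matches
Only M5 inverted output reproduces the observed Y1=0, Y2=1.

M5 inverted output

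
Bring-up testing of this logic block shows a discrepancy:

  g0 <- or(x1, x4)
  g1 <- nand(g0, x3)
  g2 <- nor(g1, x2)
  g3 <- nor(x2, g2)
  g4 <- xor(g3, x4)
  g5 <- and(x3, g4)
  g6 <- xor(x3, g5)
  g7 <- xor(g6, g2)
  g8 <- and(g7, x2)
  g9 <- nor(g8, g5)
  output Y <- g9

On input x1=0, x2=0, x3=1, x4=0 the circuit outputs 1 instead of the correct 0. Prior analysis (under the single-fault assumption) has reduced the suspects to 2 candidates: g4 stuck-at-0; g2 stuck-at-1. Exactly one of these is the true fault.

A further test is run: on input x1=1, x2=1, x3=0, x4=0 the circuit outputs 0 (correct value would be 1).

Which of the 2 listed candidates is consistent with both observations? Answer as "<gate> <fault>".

g2 stuck-at-1

Evaluate each candidate on input x1=1, x2=1, x3=0, x4=0:
  g4 stuck-at-0: g0=1, g1=1, g2=0, g3=0, g4=0 [stuck-at-0], g5=0, g6=0, g7=0, g8=0, g9=1 → 1 — eliminated
  g2 stuck-at-1: g0=1, g1=1, g2=1 [stuck-at-1], g3=0, g4=0, g5=0, g6=0, g7=1, g8=1, g9=0 → 0 — matches
Only g2 stuck-at-1 reproduces the observed 0.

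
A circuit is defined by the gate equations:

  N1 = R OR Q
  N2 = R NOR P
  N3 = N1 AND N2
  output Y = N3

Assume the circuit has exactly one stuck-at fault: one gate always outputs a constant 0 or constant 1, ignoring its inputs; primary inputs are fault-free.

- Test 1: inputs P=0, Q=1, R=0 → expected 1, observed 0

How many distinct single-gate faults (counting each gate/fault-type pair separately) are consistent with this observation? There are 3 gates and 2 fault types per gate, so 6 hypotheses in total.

3

Fault-free: N1=1, N2=1, N3=1 → 1. Observed 0.
  N1 stuck-at-0: output 0 ✓
  N1 stuck-at-1: output 1 ✗
  N2 stuck-at-0: output 0 ✓
  N2 stuck-at-1: output 1 ✗
  N3 stuck-at-0: output 0 ✓
  N3 stuck-at-1: output 1 ✗
Consistent faults: {N1 stuck-at-0, N2 stuck-at-0, N3 stuck-at-0} — 3 in all.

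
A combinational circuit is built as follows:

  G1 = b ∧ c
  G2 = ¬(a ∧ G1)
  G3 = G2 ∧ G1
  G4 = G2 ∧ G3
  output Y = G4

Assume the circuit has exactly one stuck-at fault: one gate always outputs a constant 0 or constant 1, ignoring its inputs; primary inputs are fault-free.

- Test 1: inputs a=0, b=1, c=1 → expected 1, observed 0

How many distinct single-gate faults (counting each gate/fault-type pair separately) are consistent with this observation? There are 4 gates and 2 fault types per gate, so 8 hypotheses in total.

4

Fault-free: G1=1, G2=1, G3=1, G4=1 → 1. Observed 0.
  G1 stuck-at-0: output 0 ✓
  G1 stuck-at-1: output 1 ✗
  G2 stuck-at-0: output 0 ✓
  G2 stuck-at-1: output 1 ✗
  G3 stuck-at-0: output 0 ✓
  G3 stuck-at-1: output 1 ✗
  G4 stuck-at-0: output 0 ✓
  G4 stuck-at-1: output 1 ✗
Consistent faults: {G1 stuck-at-0, G2 stuck-at-0, G3 stuck-at-0, G4 stuck-at-0} — 4 in all.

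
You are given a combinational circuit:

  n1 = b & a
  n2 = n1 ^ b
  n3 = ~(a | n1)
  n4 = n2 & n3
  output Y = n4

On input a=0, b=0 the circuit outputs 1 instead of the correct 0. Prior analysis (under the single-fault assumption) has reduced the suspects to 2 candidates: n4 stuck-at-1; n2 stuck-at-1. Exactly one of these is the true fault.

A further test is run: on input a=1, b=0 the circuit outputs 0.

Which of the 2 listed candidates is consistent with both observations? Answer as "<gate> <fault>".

Evaluate each candidate on input a=1, b=0:
  n4 stuck-at-1: n1=0, n2=0, n3=0, n4=1 [stuck-at-1] → 1 — eliminated
  n2 stuck-at-1: n1=0, n2=1 [stuck-at-1], n3=0, n4=0 → 0 — matches
Only n2 stuck-at-1 reproduces the observed 0.

n2 stuck-at-1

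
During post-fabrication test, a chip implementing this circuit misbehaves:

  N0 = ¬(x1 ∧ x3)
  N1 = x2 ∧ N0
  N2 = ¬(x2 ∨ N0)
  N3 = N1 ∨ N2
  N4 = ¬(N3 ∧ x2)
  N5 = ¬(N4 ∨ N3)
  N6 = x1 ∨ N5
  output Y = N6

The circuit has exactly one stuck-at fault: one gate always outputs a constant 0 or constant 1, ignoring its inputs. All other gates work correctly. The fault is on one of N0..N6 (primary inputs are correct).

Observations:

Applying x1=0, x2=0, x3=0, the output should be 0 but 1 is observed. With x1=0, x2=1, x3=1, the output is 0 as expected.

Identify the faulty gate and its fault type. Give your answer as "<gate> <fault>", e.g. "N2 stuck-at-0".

N4 stuck-at-0

Fault-free values for test 1 (x1=0, x2=0, x3=0): N0=1, N1=0, N2=0, N3=0, N4=1, N5=0, N6=0, giving Y=0. Observed 1.
Test 1: faults giving observed 1 are {N4 stuck-at-0, N5 stuck-at-1, N6 stuck-at-1}.
Test 2 (x1=0, x2=1, x3=1): fault-free N0=1, N1=1, N2=0, N3=1, N4=0, N5=0, N6=0 → 0; observed 0. Eliminates N5 stuck-at-1, N6 stuck-at-1.
Only N4 stuck-at-0 is consistent with every test.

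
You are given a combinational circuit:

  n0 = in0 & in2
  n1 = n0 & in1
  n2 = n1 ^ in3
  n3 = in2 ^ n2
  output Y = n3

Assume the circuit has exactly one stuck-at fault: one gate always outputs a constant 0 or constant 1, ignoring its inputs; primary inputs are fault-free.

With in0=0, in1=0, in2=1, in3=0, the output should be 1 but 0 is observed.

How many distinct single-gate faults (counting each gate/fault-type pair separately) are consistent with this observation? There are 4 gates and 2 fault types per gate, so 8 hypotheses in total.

Fault-free: n0=0, n1=0, n2=0, n3=1 → 1. Observed 0.
  n0 stuck-at-0: output 1 ✗
  n0 stuck-at-1: output 1 ✗
  n1 stuck-at-0: output 1 ✗
  n1 stuck-at-1: output 0 ✓
  n2 stuck-at-0: output 1 ✗
  n2 stuck-at-1: output 0 ✓
  n3 stuck-at-0: output 0 ✓
  n3 stuck-at-1: output 1 ✗
Consistent faults: {n1 stuck-at-1, n2 stuck-at-1, n3 stuck-at-0} — 3 in all.

3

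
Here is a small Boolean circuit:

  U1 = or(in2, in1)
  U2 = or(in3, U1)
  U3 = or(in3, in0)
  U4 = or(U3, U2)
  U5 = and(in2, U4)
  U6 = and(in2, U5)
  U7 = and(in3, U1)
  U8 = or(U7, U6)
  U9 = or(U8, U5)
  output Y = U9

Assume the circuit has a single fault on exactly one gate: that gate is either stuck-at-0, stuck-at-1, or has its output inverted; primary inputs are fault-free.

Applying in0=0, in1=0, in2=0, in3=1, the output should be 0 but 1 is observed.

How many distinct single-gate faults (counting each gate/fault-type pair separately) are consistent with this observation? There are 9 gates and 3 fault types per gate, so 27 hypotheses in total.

Fault-free: U1=0, U2=1, U3=1, U4=1, U5=0, U6=0, U7=0, U8=0, U9=0 → 0. Observed 1.
  U1: stuck-at-1, inverted output ✓; others ✗
  U2: none of the 3 fault types match ✗
  U3: none of the 3 fault types match ✗
  U4: none of the 3 fault types match ✗
  U5: stuck-at-1, inverted output ✓; others ✗
  U6: stuck-at-1, inverted output ✓; others ✗
  U7: stuck-at-1, inverted output ✓; others ✗
  U8: stuck-at-1, inverted output ✓; others ✗
  U9: stuck-at-1, inverted output ✓; others ✗
Consistent faults: {U1 stuck-at-1, U1 inverted output, U5 stuck-at-1, U5 inverted output, U6 stuck-at-1, U6 inverted output, U7 stuck-at-1, U7 inverted output, U8 stuck-at-1, U8 inverted output, U9 stuck-at-1, U9 inverted output} — 12 in all.

12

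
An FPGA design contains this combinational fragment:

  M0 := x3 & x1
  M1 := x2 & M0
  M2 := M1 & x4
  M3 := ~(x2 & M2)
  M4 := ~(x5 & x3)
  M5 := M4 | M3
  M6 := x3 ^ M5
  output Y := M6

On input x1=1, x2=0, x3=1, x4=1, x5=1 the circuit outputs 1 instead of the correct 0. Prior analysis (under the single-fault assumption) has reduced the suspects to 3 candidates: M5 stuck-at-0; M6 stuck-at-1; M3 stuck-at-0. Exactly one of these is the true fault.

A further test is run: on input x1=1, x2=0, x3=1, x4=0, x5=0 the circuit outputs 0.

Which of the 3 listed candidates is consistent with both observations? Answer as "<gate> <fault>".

M3 stuck-at-0

Evaluate each candidate on input x1=1, x2=0, x3=1, x4=0, x5=0:
  M5 stuck-at-0: M0=1, M1=0, M2=0, M3=1, M4=1, M5=0 [stuck-at-0], M6=1 → 1 — eliminated
  M6 stuck-at-1: M0=1, M1=0, M2=0, M3=1, M4=1, M5=1, M6=1 [stuck-at-1] → 1 — eliminated
  M3 stuck-at-0: M0=1, M1=0, M2=0, M3=0 [stuck-at-0], M4=1, M5=1, M6=0 → 0 — matches
Only M3 stuck-at-0 reproduces the observed 0.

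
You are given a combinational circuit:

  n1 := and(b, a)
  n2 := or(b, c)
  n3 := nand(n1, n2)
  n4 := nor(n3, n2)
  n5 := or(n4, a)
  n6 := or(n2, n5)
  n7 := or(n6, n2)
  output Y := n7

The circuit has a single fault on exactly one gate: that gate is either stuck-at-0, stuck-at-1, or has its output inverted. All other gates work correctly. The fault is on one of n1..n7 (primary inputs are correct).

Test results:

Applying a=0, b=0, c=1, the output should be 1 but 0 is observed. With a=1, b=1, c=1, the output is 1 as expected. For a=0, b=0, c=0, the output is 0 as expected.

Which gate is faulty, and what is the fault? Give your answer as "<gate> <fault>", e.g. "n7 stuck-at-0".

n2 stuck-at-0

Fault-free values for test 1 (a=0, b=0, c=1): n1=0, n2=1, n3=1, n4=0, n5=0, n6=1, n7=1, giving Y=1. Observed 0.
Test 1: faults giving observed 0 are {n2 stuck-at-0, n2 inverted output, n7 stuck-at-0, n7 inverted output}.
Test 2 (a=1, b=1, c=1): fault-free n1=1, n2=1, n3=0, n4=0, n5=1, n6=1, n7=1 → 1; observed 1. Eliminates n7 stuck-at-0, n7 inverted output.
Test 3 (a=0, b=0, c=0): fault-free n1=0, n2=0, n3=1, n4=0, n5=0, n6=0, n7=0 → 0; observed 0. Eliminates n2 inverted output.
Only n2 stuck-at-0 is consistent with every test.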